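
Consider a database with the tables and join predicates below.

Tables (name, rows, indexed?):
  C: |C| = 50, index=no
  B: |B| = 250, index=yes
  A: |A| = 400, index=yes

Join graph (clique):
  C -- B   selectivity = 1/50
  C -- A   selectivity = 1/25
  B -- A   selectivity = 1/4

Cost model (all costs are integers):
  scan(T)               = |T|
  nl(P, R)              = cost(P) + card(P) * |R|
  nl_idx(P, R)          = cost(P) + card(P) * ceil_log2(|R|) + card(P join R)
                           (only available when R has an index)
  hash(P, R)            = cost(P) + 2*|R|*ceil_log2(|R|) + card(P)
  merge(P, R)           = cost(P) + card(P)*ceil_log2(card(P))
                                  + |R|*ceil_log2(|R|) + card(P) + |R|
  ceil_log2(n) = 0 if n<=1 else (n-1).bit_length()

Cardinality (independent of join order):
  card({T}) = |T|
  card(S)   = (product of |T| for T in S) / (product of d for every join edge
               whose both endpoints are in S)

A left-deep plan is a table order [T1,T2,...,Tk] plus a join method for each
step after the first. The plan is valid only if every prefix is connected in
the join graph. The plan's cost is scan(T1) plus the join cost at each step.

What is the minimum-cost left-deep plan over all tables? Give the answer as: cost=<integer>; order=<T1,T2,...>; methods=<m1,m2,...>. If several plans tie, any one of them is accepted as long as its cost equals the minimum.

cost=3950; order=C,B,A; methods=nl_idx,nl_idx

Selinger DP (subsets sized 1..n):
  {C}: scan cost=50, card=50
  {B}: scan cost=250, card=250
  {A}: scan cost=400, card=400
  {BC}: card=250; try (B,nl_idx)→700, (C,hash)→1100, (B,merge)→2650, (C,merge)→2850, (B,hash)→4100, (B,nl)→12550 …(+1); best=700 via (B,nl_idx)
  {AC}: card=800; try (A,nl_idx)→1300, (C,hash)→1400, (A,merge)→4400, (C,merge)→4750, (A,hash)→7300, (A,nl)→20050 …(+1); best=1300 via (A,nl_idx)
  {AB}: card=25000; try (B,hash)→4800, (A,merge)→6500, (B,merge)→6650, (A,hash)→7700, (A,nl_idx)→27500, (B,nl_idx)→28600 …(+2); best=4800 via (B,hash)
  {ABC}: card=1000; try (A,nl_idx)→3950, (B,hash)→6100, (A,merge)→6950, (A,hash)→8150, (B,nl_idx)→8700, (B,merge)→12350 …(+5); best=3950 via (A,nl_idx)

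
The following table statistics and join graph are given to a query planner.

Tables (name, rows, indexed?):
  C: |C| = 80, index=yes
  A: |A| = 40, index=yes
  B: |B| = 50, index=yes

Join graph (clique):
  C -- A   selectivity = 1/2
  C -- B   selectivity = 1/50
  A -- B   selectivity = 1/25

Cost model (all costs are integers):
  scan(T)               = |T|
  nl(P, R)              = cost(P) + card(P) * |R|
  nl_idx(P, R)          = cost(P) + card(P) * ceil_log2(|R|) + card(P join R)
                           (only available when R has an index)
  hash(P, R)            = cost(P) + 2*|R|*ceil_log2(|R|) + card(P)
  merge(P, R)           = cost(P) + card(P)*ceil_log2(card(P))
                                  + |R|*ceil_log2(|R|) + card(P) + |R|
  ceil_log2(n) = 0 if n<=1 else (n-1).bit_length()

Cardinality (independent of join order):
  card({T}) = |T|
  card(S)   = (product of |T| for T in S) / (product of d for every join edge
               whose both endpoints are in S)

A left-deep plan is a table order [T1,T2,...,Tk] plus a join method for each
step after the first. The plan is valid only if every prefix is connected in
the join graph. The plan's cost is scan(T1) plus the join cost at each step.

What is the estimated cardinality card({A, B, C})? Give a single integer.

64

Tables in S: A(40), B(50), C(80)
Edges inside S: C-A(d=2), C-B(d=50), A-B(d=25)
numerator = 40 * 50 * 80 = 160000
denominator = 2 * 50 * 25 = 2500
card(S) = 160000 / 2500 = 64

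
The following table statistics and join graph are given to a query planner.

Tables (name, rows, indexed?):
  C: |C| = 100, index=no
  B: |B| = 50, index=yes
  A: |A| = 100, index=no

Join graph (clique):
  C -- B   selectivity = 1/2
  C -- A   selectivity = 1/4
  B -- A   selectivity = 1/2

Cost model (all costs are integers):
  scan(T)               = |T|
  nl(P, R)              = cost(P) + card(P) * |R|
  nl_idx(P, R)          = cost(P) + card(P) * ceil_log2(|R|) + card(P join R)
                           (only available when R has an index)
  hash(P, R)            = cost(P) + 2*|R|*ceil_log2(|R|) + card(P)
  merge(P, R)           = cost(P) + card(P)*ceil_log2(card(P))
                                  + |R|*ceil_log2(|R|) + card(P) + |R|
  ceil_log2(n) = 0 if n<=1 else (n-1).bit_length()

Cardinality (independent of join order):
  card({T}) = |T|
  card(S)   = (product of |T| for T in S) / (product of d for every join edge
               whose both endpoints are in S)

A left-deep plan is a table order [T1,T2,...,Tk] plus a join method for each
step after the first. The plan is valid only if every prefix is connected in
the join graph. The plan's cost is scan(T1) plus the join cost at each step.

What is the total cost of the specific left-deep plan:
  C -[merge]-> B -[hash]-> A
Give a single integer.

step 1: scan C: cost=100, card=100
step 2: join B via merge
    card(P join B) = 100*50/(2) = 2500
    cost = 100 + 100*7 + 50*6 + 100 + 50 = 1250
step 3: join A via hash
    card(P join A) = 2500*100/(4*2) = 31250
    cost = 1250 + 2*100*7 + 2500 = 5150

5150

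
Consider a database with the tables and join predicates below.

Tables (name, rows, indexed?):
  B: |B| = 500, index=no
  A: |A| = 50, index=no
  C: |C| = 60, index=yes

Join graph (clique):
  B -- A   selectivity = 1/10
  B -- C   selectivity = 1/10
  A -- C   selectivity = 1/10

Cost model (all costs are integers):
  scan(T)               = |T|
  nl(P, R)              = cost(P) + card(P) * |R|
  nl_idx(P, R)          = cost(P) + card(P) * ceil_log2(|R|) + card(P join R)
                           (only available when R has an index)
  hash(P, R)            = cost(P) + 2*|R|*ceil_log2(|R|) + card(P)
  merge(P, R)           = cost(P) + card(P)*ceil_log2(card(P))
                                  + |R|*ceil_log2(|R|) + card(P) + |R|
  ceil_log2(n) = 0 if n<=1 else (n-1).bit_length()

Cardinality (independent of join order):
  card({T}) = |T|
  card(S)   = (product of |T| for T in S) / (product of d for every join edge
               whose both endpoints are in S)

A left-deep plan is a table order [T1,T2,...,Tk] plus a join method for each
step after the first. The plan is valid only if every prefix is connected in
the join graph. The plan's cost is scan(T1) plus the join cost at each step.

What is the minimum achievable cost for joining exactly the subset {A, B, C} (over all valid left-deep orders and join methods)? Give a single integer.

Selinger DP over subsets of {A,B,C}:
  {B}: scan cost=500, card=500
  {A}: scan cost=50, card=50
  {C}: scan cost=60, card=60
  {AB}: card=2500; try (A,hash)→1600, (B,merge)→5400, (A,merge)→5850, (B,hash)→9100, (B,nl)→25050, (A,nl)→25500; best=1600 via (A,hash)
  {BC}: card=3000; try (C,hash)→1720, (B,merge)→5480, (C,merge)→5920, (C,nl_idx)→6500, (B,hash)→9120, (B,nl)→30060 …(+1); best=1720 via (C,hash)
  {AC}: card=300; try (C,nl_idx)→650, (A,hash)→720, (C,hash)→820, (C,merge)→820, (A,merge)→830, (C,nl)→3050 …(+1); best=650 via (C,nl_idx)
  {ABC}: card=1500; try (C,hash)→4820, (A,hash)→5320, (B,merge)→8650, (B,hash)→9950, (C,nl_idx)→18100, (C,merge)→34520 …(+4); best=4820 via (C,hash)

4820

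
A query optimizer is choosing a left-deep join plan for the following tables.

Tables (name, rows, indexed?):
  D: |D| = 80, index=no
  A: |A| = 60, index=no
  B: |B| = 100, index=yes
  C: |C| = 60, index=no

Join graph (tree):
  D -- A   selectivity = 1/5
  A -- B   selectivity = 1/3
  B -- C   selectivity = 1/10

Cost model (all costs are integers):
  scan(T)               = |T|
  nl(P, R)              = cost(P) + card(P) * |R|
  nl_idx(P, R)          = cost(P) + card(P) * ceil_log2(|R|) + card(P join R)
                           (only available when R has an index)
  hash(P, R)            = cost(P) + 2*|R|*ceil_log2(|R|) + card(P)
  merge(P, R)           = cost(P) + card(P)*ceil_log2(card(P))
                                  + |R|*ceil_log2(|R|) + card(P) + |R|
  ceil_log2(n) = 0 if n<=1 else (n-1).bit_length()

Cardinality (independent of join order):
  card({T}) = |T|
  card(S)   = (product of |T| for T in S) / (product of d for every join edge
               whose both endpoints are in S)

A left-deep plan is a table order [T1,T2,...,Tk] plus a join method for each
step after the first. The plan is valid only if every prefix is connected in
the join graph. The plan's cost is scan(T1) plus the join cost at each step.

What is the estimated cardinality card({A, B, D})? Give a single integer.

Tables in S: A(60), B(100), D(80)
Edges inside S: D-A(d=5), A-B(d=3)
numerator = 60 * 100 * 80 = 480000
denominator = 5 * 3 = 15
card(S) = 480000 / 15 = 32000

32000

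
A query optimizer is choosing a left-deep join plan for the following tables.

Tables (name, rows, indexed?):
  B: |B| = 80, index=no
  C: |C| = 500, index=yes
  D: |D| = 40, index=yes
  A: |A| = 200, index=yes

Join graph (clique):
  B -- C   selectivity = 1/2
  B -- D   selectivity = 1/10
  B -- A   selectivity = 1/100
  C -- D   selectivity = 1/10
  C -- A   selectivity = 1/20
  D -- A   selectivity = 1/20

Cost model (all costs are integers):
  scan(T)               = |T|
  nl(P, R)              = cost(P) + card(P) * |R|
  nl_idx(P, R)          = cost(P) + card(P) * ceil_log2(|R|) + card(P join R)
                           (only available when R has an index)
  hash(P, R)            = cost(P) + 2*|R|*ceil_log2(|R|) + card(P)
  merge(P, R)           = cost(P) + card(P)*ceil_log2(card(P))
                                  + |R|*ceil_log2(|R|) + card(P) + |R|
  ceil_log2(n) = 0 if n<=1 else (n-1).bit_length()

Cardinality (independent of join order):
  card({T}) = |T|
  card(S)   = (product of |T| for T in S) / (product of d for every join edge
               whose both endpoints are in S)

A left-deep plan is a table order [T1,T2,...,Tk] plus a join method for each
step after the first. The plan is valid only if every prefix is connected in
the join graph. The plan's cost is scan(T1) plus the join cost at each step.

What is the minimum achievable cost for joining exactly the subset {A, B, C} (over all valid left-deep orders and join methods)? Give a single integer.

Selinger DP over subsets of {A,B,C}:
  {B}: scan cost=80, card=80
  {C}: scan cost=500, card=500
  {A}: scan cost=200, card=200
  {BC}: card=20000; try (B,hash)→2120, (C,merge)→5720, (B,merge)→6140, (C,hash)→9160, (C,nl_idx)→20800, (C,nl)→40080 …(+1); best=2120 via (B,hash)
  {AB}: card=160; try (A,nl_idx)→880, (B,hash)→1520, (A,merge)→2520, (B,merge)→2640, (A,hash)→3360, (A,nl)→16080 …(+1); best=880 via (A,nl_idx)
  {AC}: card=5000; try (A,hash)→4200, (C,merge)→7000, (C,nl_idx)→7000, (A,merge)→7300, (C,hash)→9400, (A,nl_idx)→9500 …(+2); best=4200 via (A,hash)
  {ABC}: card=2000; try (C,nl_idx)→4320, (C,merge)→7320, (C,hash)→10040, (B,hash)→10320, (A,hash)→25320, (B,merge)→74840 …(+5); best=4320 via (C,nl_idx)

4320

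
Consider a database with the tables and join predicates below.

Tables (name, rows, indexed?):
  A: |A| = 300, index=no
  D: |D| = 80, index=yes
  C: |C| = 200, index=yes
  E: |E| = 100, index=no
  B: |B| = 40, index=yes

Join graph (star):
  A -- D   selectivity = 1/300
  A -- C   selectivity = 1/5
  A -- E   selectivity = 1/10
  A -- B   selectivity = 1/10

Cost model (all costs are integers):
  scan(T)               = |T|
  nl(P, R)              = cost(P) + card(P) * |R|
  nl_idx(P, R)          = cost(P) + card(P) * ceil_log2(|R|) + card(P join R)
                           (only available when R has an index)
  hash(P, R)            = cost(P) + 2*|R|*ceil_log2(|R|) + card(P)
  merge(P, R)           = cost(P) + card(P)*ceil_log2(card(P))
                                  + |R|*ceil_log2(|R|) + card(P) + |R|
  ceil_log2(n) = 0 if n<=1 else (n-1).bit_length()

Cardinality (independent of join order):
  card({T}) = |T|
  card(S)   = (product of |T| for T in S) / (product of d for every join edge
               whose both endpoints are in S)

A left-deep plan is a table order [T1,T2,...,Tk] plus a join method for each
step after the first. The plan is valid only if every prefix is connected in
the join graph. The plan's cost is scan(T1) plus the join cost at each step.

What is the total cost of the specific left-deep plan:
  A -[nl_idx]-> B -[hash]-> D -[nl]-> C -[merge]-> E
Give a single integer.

step 1: scan A: cost=300, card=300
step 2: join B via nl_idx
    card(P join B) = 300*40/(10) = 1200
    cost = 300 + 300*6 + 1200 = 3300
step 3: join D via hash
    card(P join D) = 1200*80/(300) = 320
    cost = 3300 + 2*80*7 + 1200 = 5620
step 4: join C via nl
    card(P join C) = 320*200/(5) = 12800
    cost = 5620 + 320*200 = 69620
step 5: join E via merge
    card(P join E) = 12800*100/(10) = 128000
    cost = 69620 + 12800*14 + 100*7 + 12800 + 100 = 262420

262420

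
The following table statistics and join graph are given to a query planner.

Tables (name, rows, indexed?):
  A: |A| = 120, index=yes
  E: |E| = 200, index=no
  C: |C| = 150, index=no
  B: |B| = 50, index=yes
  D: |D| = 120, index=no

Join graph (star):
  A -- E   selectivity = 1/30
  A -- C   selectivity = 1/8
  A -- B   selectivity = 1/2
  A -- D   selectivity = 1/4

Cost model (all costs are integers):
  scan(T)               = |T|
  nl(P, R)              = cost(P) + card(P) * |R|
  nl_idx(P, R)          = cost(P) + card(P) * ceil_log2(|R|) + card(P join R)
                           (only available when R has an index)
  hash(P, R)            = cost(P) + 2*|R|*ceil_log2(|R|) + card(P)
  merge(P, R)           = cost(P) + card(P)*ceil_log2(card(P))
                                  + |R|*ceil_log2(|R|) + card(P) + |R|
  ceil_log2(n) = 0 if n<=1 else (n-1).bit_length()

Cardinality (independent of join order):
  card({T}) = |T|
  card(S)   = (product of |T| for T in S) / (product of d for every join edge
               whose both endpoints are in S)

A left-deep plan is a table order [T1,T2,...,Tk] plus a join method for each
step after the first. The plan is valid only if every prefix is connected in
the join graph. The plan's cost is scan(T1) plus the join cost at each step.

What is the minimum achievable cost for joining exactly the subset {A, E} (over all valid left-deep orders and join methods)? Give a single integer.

Selinger DP over subsets of {A,E}:
  {A}: scan cost=120, card=120
  {E}: scan cost=200, card=200
  {AE}: card=800; try (A,hash)→2080, (A,nl_idx)→2400, (E,merge)→2880, (A,merge)→2960, (E,hash)→3440, (E,nl)→24120 …(+1); best=2080 via (A,hash)

2080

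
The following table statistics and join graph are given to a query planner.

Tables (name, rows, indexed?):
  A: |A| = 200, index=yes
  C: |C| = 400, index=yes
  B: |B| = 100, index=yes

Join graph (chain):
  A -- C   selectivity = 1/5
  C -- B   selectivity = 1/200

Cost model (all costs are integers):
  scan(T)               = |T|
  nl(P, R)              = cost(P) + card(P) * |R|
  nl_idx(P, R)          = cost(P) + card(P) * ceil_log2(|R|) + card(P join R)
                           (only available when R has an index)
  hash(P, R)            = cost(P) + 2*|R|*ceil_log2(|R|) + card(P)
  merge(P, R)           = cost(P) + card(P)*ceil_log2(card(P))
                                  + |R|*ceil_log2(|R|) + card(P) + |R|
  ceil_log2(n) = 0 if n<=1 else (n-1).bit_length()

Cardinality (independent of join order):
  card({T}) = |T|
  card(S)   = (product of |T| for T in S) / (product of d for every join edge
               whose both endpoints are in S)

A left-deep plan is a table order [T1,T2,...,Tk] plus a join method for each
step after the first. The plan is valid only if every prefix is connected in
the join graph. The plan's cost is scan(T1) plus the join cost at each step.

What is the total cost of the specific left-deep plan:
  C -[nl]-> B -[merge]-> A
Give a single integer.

step 1: scan C: cost=400, card=400
step 2: join B via nl
    card(P join B) = 400*100/(200) = 200
    cost = 400 + 400*100 = 40400
step 3: join A via merge
    card(P join A) = 200*200/(5) = 8000
    cost = 40400 + 200*8 + 200*8 + 200 + 200 = 44000

44000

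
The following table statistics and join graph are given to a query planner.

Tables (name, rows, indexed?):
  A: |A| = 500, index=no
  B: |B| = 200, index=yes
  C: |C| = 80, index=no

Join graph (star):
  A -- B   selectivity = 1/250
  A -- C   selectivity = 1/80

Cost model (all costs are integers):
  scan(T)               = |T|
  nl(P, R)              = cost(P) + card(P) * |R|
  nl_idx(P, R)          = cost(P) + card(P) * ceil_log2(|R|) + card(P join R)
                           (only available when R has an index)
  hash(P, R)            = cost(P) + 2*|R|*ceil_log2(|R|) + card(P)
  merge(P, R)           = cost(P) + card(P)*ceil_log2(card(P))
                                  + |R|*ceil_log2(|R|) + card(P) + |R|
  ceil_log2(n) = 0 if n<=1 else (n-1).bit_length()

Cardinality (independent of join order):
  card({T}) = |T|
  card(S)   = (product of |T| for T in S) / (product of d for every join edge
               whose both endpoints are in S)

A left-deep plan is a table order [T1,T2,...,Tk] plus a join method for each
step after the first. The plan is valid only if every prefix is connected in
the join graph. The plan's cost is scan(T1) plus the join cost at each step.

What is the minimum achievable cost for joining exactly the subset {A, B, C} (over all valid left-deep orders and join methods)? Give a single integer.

Selinger DP over subsets of {A,B,C}:
  {A}: scan cost=500, card=500
  {B}: scan cost=200, card=200
  {C}: scan cost=80, card=80
  {AB}: card=400; try (B,hash)→4200, (B,nl_idx)→4900, (A,merge)→7000, (B,merge)→7300, (A,hash)→9400, (A,nl)→100200 …(+1); best=4200 via (B,hash)
  {AC}: card=500; try (C,hash)→2120, (A,merge)→5720, (C,merge)→6140, (A,hash)→9160, (A,nl)→40080, (C,nl)→40500; best=2120 via (C,hash)
  {ABC}: card=400; try (C,hash)→5720, (B,hash)→5820, (B,nl_idx)→6520, (C,merge)→8840, (B,merge)→8920, (C,nl)→36200 …(+1); best=5720 via (C,hash)

5720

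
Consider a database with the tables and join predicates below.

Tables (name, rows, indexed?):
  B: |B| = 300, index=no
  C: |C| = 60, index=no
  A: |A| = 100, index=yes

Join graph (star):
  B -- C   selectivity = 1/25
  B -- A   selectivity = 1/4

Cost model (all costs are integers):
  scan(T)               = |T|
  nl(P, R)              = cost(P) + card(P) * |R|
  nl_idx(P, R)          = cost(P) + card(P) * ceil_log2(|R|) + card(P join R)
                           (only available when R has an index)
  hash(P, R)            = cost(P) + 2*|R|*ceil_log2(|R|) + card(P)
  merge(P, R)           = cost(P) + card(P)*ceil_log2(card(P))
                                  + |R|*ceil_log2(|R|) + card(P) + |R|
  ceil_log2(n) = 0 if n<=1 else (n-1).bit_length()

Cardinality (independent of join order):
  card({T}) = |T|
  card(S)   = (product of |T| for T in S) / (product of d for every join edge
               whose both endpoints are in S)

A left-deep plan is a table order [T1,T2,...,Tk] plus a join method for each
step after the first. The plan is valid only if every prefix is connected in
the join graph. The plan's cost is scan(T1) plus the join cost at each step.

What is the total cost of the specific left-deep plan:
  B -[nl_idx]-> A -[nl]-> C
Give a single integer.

step 1: scan B: cost=300, card=300
step 2: join A via nl_idx
    card(P join A) = 300*100/(4) = 7500
    cost = 300 + 300*7 + 7500 = 9900
step 3: join C via nl
    card(P join C) = 7500*60/(25) = 18000
    cost = 9900 + 7500*60 = 459900

459900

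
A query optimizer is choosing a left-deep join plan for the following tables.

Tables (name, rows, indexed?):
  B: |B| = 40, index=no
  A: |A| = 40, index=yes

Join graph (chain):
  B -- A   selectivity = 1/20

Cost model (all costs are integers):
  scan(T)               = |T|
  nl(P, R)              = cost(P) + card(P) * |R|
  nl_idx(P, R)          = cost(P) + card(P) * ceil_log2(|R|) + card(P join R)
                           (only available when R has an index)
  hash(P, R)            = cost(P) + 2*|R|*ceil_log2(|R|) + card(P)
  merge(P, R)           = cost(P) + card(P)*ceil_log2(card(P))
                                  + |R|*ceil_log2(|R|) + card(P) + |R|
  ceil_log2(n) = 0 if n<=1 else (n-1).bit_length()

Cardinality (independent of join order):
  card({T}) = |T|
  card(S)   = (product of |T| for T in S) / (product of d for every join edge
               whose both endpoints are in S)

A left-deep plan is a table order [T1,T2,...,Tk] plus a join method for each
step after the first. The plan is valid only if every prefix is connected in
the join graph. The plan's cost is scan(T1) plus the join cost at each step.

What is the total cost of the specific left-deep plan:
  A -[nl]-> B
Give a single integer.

1640

step 1: scan A: cost=40, card=40
step 2: join B via nl
    card(P join B) = 40*40/(20) = 80
    cost = 40 + 40*40 = 1640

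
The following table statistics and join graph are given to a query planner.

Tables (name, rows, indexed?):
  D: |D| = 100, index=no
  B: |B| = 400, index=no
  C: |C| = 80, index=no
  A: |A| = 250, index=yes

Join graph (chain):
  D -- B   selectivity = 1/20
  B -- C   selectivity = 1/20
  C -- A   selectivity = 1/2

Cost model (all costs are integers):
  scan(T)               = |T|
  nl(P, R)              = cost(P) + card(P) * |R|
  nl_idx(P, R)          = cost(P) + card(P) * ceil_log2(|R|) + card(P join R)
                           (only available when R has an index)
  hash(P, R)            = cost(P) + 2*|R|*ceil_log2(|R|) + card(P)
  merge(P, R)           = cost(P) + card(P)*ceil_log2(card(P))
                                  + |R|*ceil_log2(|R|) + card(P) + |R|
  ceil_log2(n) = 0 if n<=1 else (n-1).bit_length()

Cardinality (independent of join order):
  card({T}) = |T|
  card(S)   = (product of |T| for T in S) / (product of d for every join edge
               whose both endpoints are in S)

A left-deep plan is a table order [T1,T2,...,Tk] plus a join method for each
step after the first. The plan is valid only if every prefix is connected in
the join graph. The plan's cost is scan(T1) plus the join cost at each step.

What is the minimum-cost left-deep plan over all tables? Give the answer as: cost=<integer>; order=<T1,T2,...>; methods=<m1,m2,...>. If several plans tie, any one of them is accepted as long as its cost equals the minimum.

Selinger DP (subsets sized 1..n):
  {D}: scan cost=100, card=100
  {B}: scan cost=400, card=400
  {C}: scan cost=80, card=80
  {A}: scan cost=250, card=250
  {BD}: card=2000; try (D,hash)→2200, (B,merge)→4900, (D,merge)→5200, (B,hash)→7400, (B,nl)→40100, (D,nl)→40400; best=2200 via (D,hash)
  {BC}: card=1600; try (C,hash)→1920, (B,merge)→4720, (C,merge)→5040, (B,hash)→7360, (B,nl)→32080, (C,nl)→32400; best=1920 via (C,hash)
  {AC}: card=10000; try (C,hash)→1620, (A,merge)→2970, (C,merge)→3140, (A,hash)→4160, (A,nl_idx)→10720, (A,nl)→20080 …(+1); best=1620 via (C,hash)
  {BCD}: card=8000; try (D,hash)→4920, (C,hash)→5320, (D,merge)→21920, (C,merge)→26840, (D,nl)→161920, (C,nl)→162200; best=4920 via (D,hash)
  {ABC}: card=200000; try (A,hash)→7520, (B,hash)→18820, (A,merge)→23370, (B,merge)→155620, (A,nl_idx)→214720, (A,nl)→401920 …(+1); best=7520 via (A,hash)
  {ABCD}: card=1000000; try (A,hash)→16920, (A,merge)→119170, (D,hash)→208920, (A,nl_idx)→1068920, (A,nl)→2004920, (D,merge)→3808320 …(+1); best=16920 via (A,hash)

cost=16920; order=B,C,D,A; methods=hash,hash,hash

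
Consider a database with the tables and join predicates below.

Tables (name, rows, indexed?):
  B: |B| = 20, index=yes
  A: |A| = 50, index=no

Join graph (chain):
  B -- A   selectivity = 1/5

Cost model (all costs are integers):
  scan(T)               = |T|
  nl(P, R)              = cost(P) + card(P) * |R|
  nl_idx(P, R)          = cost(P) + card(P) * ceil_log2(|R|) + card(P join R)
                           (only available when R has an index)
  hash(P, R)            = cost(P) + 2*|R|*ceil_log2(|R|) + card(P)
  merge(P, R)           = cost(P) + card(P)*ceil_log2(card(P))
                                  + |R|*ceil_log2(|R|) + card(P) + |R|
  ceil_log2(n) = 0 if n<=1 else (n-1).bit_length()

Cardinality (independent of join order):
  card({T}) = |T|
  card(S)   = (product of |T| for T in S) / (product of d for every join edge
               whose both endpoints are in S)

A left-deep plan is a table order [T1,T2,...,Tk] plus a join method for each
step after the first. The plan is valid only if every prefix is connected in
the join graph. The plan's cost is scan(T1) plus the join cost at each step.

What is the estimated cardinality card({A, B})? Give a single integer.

200

Tables in S: A(50), B(20)
Edges inside S: B-A(d=5)
numerator = 50 * 20 = 1000
denominator = 5 = 5
card(S) = 1000 / 5 = 200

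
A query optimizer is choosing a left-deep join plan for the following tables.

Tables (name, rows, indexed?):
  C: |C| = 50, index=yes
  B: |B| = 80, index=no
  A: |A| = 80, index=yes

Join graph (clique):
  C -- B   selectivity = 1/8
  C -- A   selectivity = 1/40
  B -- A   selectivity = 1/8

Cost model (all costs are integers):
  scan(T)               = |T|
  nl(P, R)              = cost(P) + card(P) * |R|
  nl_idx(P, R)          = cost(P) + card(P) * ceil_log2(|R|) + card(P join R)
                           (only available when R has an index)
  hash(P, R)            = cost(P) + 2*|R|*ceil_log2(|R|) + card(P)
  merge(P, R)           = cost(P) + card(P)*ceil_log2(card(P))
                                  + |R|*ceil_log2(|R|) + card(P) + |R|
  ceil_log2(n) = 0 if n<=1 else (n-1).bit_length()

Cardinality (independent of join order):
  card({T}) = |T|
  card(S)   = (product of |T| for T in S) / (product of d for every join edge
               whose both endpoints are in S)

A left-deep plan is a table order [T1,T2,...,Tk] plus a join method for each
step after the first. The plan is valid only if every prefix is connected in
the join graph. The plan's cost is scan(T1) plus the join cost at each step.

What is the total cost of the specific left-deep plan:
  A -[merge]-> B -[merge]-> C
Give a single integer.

10510

step 1: scan A: cost=80, card=80
step 2: join B via merge
    card(P join B) = 80*80/(8) = 800
    cost = 80 + 80*7 + 80*7 + 80 + 80 = 1360
step 3: join C via merge
    card(P join C) = 800*50/(8*40) = 125
    cost = 1360 + 800*10 + 50*6 + 800 + 50 = 10510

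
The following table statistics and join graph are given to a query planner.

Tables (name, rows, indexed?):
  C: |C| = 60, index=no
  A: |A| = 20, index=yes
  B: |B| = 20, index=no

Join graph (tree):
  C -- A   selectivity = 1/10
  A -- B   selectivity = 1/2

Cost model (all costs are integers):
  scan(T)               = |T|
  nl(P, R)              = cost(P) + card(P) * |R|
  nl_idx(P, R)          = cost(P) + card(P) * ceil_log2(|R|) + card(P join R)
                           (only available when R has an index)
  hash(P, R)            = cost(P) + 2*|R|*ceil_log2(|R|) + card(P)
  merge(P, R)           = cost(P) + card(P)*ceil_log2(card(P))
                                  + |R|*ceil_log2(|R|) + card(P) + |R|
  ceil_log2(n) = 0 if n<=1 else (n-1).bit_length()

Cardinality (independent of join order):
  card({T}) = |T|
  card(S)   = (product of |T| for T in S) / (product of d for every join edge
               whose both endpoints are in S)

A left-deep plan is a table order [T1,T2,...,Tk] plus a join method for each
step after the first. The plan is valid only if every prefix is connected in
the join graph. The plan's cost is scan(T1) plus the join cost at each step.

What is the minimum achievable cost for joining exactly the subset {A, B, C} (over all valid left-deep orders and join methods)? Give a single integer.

640

Selinger DP over subsets of {A,B,C}:
  {C}: scan cost=60, card=60
  {A}: scan cost=20, card=20
  {B}: scan cost=20, card=20
  {AC}: card=120; try (A,hash)→320, (A,nl_idx)→480, (C,merge)→560, (A,merge)→600, (C,hash)→760, (C,nl)→1220 …(+1); best=320 via (A,hash)
  {AB}: card=200; try (B,hash)→240, (A,hash)→240, (B,merge)→260, (A,merge)→260, (A,nl_idx)→320, (B,nl)→420 …(+1); best=240 via (B,hash)
  {ABC}: card=1200; try (B,hash)→640, (C,hash)→1160, (B,merge)→1400, (C,merge)→2460, (B,nl)→2720, (C,nl)→12240; best=640 via (B,hash)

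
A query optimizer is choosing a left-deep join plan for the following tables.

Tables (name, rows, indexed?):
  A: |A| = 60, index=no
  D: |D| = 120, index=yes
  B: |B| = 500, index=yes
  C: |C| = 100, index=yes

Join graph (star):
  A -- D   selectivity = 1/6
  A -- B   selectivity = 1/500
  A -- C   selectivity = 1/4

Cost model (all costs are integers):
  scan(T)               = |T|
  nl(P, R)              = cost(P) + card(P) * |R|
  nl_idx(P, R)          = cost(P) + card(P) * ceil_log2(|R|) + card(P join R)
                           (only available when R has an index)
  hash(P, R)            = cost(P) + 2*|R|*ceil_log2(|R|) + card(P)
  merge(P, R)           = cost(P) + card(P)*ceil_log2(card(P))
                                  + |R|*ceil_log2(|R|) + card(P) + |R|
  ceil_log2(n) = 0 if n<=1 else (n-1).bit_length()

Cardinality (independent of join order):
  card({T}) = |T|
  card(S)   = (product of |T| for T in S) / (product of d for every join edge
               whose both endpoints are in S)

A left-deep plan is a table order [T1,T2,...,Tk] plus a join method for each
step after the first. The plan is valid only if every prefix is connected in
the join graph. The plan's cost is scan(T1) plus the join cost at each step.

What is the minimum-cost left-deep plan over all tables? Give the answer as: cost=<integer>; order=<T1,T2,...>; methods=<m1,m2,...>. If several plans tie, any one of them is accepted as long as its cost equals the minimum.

Selinger DP (subsets sized 1..n):
  {A}: scan cost=60, card=60
  {D}: scan cost=120, card=120
  {B}: scan cost=500, card=500
  {C}: scan cost=100, card=100
  {AD}: card=1200; try (A,hash)→960, (D,merge)→1440, (A,merge)→1500, (D,nl_idx)→1680, (D,hash)→1800, (D,nl)→7260 …(+1); best=960 via (A,hash)
  {AB}: card=60; try (B,nl_idx)→660, (A,hash)→1720, (B,merge)→5480, (A,merge)→5920, (B,hash)→9120, (B,nl)→30060 …(+1); best=660 via (B,nl_idx)
  {AC}: card=1500; try (A,hash)→920, (C,merge)→1280, (A,merge)→1320, (C,hash)→1520, (C,nl_idx)→1980, (C,nl)→6060 …(+1); best=920 via (A,hash)
  {ABD}: card=1200; try (D,merge)→2040, (D,nl_idx)→2280, (D,hash)→2400, (D,nl)→7860, (B,hash)→11160, (B,nl_idx)→12960 …(+2); best=2040 via (D,merge)
  {ACD}: card=30000; try (C,hash)→3560, (D,hash)→4100, (C,merge)→16160, (D,merge)→19880, (C,nl_idx)→39360, (D,nl_idx)→41420 …(+2); best=3560 via (C,hash)
  {ABC}: card=1500; try (C,merge)→1880, (C,hash)→2120, (C,nl_idx)→2580, (C,nl)→6660, (B,hash)→11420, (B,nl_idx)→15920 …(+2); best=1880 via (C,merge)
  {ABCD}: card=30000; try (C,hash)→4640, (D,hash)→5060, (C,merge)→17240, (D,merge)→20840, (C,nl_idx)→40440, (D,nl_idx)→42380 …(+6); best=4640 via (C,hash)

cost=4640; order=A,B,D,C; methods=nl_idx,merge,hash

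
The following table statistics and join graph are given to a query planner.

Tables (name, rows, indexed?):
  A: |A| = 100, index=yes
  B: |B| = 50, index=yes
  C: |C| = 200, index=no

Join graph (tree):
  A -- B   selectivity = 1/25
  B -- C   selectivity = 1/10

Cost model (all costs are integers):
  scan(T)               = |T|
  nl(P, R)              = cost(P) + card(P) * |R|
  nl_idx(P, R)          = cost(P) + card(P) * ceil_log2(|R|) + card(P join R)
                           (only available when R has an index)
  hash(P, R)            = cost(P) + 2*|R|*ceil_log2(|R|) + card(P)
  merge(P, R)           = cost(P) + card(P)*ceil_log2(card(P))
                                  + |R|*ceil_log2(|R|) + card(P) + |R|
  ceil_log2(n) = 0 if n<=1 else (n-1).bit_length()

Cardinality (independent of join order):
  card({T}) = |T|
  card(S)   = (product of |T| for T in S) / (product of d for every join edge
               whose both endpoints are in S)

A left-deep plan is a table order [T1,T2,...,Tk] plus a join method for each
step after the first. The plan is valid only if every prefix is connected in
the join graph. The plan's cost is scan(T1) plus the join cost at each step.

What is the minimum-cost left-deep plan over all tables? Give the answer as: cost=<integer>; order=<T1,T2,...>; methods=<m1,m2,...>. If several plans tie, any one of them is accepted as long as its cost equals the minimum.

Selinger DP (subsets sized 1..n):
  {A}: scan cost=100, card=100
  {B}: scan cost=50, card=50
  {C}: scan cost=200, card=200
  {AB}: card=200; try (A,nl_idx)→600, (B,hash)→800, (B,nl_idx)→900, (A,merge)→1200, (B,merge)→1250, (A,hash)→1500 …(+2); best=600 via (A,nl_idx)
  {BC}: card=1000; try (B,hash)→1000, (C,merge)→2200, (B,merge)→2350, (B,nl_idx)→2400, (C,hash)→3300, (C,nl)→10050 …(+1); best=1000 via (B,hash)
  {ABC}: card=4000; try (A,hash)→3400, (C,hash)→4000, (C,merge)→4200, (A,nl_idx)→12000, (A,merge)→12800, (C,nl)→40600 …(+1); best=3400 via (A,hash)

cost=3400; order=C,B,A; methods=hash,hash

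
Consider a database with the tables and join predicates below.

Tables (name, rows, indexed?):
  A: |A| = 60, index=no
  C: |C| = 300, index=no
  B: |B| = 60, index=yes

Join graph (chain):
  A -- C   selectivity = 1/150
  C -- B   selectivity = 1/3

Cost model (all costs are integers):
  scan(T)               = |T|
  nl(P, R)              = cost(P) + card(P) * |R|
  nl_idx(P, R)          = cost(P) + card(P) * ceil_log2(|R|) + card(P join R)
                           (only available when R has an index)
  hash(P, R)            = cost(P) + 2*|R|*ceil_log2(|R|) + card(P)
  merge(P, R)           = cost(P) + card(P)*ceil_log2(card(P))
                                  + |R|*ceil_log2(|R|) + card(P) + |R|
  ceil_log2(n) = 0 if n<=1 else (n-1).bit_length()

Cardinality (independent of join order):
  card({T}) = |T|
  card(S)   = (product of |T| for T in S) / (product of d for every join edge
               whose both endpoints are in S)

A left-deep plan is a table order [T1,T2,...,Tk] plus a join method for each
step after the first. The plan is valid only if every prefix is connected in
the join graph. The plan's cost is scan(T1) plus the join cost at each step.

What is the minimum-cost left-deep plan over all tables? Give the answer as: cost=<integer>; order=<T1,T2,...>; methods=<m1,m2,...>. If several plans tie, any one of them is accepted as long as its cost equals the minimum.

Selinger DP (subsets sized 1..n):
  {A}: scan cost=60, card=60
  {C}: scan cost=300, card=300
  {B}: scan cost=60, card=60
  {AC}: card=120; try (A,hash)→1320, (C,merge)→3480, (A,merge)→3720, (C,hash)→5520, (C,nl)→18060, (A,nl)→18300; best=1320 via (A,hash)
  {BC}: card=6000; try (B,hash)→1320, (C,merge)→3480, (B,merge)→3720, (C,hash)→5520, (B,nl_idx)→8100, (C,nl)→18060 …(+1); best=1320 via (B,hash)
  {ABC}: card=2400; try (B,hash)→2160, (B,merge)→2700, (B,nl_idx)→4440, (A,hash)→8040, (B,nl)→8520, (A,merge)→85740 …(+1); best=2160 via (B,hash)

cost=2160; order=C,A,B; methods=hash,hash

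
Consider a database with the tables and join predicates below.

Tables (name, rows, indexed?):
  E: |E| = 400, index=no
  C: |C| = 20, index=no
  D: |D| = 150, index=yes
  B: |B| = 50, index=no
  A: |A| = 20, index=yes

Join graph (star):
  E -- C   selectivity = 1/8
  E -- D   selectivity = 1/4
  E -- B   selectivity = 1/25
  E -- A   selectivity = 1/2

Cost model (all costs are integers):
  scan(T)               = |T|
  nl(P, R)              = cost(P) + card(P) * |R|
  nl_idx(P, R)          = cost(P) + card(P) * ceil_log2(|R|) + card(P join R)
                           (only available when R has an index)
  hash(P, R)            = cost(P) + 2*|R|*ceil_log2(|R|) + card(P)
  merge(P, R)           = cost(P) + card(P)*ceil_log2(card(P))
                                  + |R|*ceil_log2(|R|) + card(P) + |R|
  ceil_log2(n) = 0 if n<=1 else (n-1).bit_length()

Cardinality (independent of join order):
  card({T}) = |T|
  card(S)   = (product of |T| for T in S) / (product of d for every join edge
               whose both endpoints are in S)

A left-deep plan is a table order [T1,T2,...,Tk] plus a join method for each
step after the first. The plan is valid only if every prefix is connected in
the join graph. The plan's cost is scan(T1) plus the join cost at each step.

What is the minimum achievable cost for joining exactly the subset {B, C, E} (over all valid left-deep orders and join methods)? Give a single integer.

Selinger DP over subsets of {B,C,E}:
  {E}: scan cost=400, card=400
  {C}: scan cost=20, card=20
  {B}: scan cost=50, card=50
  {CE}: card=1000; try (C,hash)→1000, (E,merge)→4140, (C,merge)→4520, (E,hash)→7240, (E,nl)→8020, (C,nl)→8400; best=1000 via (C,hash)
  {BE}: card=800; try (B,hash)→1400, (E,merge)→4400, (B,merge)→4750, (E,hash)→7300, (E,nl)→20050, (B,nl)→20400; best=1400 via (B,hash)
  {BCE}: card=2000; try (C,hash)→2400, (B,hash)→2600, (C,merge)→10320, (B,merge)→12350, (C,nl)→17400, (B,nl)→51000; best=2400 via (C,hash)

2400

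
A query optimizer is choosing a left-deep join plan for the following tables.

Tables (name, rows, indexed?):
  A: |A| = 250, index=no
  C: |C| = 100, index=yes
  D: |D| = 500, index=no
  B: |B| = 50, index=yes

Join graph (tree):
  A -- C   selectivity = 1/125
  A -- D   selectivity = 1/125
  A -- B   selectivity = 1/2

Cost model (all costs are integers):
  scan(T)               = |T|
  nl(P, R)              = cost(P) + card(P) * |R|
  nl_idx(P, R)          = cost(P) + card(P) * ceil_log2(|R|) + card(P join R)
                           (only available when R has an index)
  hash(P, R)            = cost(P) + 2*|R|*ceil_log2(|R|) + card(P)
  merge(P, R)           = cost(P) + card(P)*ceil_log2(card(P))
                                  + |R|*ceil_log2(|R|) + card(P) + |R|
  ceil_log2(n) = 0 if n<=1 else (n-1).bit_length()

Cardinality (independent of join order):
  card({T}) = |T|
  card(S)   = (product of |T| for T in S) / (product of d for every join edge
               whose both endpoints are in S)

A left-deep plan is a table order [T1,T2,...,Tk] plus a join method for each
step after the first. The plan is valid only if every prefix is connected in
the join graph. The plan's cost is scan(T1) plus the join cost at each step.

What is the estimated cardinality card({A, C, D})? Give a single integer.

Tables in S: A(250), C(100), D(500)
Edges inside S: A-C(d=125), A-D(d=125)
numerator = 250 * 100 * 500 = 12500000
denominator = 125 * 125 = 15625
card(S) = 12500000 / 15625 = 800

800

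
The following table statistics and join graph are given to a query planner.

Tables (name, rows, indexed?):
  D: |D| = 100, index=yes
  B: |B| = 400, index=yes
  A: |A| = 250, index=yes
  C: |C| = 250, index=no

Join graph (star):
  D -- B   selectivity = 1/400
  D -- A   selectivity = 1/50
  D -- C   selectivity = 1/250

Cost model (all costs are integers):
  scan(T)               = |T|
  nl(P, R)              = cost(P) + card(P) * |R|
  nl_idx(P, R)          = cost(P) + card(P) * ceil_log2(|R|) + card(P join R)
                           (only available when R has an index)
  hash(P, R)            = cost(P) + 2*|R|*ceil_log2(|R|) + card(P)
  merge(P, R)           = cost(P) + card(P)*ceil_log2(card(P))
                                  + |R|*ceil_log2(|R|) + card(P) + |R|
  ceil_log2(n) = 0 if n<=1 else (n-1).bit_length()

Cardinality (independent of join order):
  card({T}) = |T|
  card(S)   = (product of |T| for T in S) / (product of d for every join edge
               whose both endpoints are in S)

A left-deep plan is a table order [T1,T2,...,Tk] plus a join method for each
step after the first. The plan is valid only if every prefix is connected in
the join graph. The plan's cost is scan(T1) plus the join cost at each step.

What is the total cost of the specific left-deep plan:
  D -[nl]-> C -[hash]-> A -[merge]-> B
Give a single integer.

step 1: scan D: cost=100, card=100
step 2: join C via nl
    card(P join C) = 100*250/(250) = 100
    cost = 100 + 100*250 = 25100
step 3: join A via hash
    card(P join A) = 100*250/(50) = 500
    cost = 25100 + 2*250*8 + 100 = 29200
step 4: join B via merge
    card(P join B) = 500*400/(400) = 500
    cost = 29200 + 500*9 + 400*9 + 500 + 400 = 38200

38200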